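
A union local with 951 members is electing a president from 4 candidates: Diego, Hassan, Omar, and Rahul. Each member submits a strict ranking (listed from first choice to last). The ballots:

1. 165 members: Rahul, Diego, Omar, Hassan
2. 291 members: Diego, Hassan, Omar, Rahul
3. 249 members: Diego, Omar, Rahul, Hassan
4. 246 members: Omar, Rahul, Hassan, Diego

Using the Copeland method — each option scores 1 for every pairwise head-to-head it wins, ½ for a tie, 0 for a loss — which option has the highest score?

Diego: beats Hassan, Omar, and Rahul → score 3.
Hassan: loses to Diego, Omar, and Rahul → score 0.
Omar: beats Hassan and Rahul; loses to Diego → score 2.
Rahul: beats Hassan; loses to Diego and Omar → score 1.
Diego has the best pairwise record.

Diego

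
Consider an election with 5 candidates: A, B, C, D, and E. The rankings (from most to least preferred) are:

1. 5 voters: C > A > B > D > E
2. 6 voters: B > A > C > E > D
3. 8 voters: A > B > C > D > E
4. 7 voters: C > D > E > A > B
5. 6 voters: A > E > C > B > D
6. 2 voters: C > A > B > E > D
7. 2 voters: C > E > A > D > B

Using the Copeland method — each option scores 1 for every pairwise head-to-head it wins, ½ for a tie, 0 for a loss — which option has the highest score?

A: beats B, C, D, and E → score 4.
B: beats D and E; loses to A and C → score 2.
C: beats B, D, and E; loses to A → score 3.
D: beats E; loses to A, B, and C → score 1.
E: loses to A, B, C, and D → score 0.
A has the best pairwise record.

A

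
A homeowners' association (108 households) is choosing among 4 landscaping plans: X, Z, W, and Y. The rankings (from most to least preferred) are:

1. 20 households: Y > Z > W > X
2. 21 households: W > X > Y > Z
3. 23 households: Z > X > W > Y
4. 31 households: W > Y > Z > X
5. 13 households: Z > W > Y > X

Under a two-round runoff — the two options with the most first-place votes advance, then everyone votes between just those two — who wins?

Z

Round 1 first-place votes: X 0, Z 36, W 52, Y 20.
W and Z advance.
Runoff: W is preferred to Z by 52 voters; Z by 56.
Z wins the runoff.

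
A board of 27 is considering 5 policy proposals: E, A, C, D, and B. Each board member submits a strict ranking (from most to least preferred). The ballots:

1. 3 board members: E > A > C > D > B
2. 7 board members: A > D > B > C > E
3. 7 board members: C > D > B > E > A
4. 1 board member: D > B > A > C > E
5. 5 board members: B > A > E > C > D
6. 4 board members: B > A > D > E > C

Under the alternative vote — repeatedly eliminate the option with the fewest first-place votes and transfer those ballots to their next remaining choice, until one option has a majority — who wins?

B

Round 1: E 3, A 7, C 7, D 1, B 9. Eliminate D.
Round 2: E 3, A 7, C 7, B 10. Eliminate E.
Round 3: A 10, C 7, B 10. Eliminate C.
Round 4: A 10, B 17. B has a majority.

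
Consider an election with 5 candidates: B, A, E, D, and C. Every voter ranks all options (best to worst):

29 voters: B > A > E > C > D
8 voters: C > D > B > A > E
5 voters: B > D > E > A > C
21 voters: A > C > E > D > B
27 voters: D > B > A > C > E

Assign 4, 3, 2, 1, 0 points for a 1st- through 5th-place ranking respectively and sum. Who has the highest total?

B: 29·4 + 8·2 + 5·4 + 21·0 + 27·3 = 233
A: 29·3 + 8·1 + 5·1 + 21·4 + 27·2 = 238
E: 29·2 + 8·0 + 5·2 + 21·2 + 27·0 = 110
D: 29·0 + 8·3 + 5·3 + 21·1 + 27·4 = 168
C: 29·1 + 8·4 + 5·0 + 21·3 + 27·1 = 151
A has the highest Borda score (238).

A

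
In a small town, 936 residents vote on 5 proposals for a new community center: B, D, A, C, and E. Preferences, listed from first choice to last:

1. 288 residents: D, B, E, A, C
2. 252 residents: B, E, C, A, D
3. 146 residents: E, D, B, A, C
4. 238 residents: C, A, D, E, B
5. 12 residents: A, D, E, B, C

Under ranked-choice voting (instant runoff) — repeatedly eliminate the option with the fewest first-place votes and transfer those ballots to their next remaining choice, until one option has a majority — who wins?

D

Round 1: B 252, D 288, A 12, C 238, E 146. Eliminate A.
Round 2: B 252, D 300, C 238, E 146. Eliminate E.
Round 3: B 252, D 446, C 238. Eliminate C.
Round 4: B 252, D 684. D has a majority.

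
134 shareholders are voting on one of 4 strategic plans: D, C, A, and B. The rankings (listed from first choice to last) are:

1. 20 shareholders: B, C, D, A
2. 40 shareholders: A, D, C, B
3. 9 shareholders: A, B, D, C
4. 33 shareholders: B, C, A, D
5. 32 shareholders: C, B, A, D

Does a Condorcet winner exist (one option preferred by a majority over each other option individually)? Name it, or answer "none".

C vs D: 85–49 for C.
C vs A: 85–49 for C.
C vs B: 72–62 for C.
C beats every other option head-to-head.

C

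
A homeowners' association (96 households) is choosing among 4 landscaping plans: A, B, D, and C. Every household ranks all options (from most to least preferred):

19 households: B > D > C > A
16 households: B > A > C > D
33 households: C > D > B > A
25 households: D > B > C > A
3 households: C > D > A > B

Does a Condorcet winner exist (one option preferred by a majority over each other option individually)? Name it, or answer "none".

none

Checking pairwise contests:
B beats A 93–3.
D beats B 61–35.
C beats D 52–44.
B beats C 60–36.
Every option loses at least one head-to-head, so there is no Condorcet winner.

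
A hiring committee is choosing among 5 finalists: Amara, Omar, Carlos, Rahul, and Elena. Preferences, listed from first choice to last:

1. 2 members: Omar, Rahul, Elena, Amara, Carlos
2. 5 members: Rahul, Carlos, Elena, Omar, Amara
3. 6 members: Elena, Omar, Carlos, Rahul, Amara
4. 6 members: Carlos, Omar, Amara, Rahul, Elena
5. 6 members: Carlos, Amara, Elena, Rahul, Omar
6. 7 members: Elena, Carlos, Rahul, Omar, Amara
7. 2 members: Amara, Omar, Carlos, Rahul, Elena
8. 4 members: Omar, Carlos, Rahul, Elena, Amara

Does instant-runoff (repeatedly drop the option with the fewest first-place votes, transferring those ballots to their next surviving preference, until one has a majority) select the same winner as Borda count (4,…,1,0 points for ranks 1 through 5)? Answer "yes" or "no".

Instant-runoff — R1 Amara 2, Omar 6, Carlos 12, Rahul 5, Elena 13 (Amara out); R2 Omar 8, Carlos 12, Rahul 5, Elena 13 (Rahul out); R3 Omar 8, Carlos 17, Elena 13 (Omar out); R4 Carlos 23, Elena 15 (Carlos winner). Winner: Carlos.
Borda — scores: Amara 40, Omar 78, Carlos 112, Rahul 68, Elena 82. Winner: Carlos.
The two methods agree.

yes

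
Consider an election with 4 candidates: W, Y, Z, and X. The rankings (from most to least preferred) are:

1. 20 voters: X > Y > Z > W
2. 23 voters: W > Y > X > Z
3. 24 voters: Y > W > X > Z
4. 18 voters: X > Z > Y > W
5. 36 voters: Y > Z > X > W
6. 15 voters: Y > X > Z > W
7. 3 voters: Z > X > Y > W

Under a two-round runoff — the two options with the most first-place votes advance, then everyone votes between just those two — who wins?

Y

Round 1 first-place votes: W 23, Y 75, Z 3, X 38.
Y and X advance.
Runoff: Y is preferred to X by 98 voters; X by 41.
Y wins the runoff.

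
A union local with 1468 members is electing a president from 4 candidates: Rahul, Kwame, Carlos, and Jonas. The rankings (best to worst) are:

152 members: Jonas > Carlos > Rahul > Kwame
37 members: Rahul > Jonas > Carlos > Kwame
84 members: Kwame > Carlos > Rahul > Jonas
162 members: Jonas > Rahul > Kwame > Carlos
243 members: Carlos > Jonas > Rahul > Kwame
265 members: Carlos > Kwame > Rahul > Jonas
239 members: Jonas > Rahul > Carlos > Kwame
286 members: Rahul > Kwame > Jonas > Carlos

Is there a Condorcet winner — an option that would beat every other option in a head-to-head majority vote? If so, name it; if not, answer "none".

Jonas vs Rahul: 796–672 for Jonas.
Jonas vs Kwame: 833–635 for Jonas.
Jonas vs Carlos: 876–592 for Jonas.
Jonas beats every other option head-to-head.

Jonas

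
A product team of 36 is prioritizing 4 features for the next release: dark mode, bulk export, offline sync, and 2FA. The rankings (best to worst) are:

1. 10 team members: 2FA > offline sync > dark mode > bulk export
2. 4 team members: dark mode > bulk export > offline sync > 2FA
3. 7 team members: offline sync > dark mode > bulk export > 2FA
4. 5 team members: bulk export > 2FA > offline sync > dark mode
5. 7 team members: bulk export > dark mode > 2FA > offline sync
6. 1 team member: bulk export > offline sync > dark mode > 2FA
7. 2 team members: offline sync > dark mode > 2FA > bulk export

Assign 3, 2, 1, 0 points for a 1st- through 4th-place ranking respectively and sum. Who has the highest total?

dark mode: 10·1 + 4·3 + 7·2 + 5·0 + 7·2 + 1·1 + 2·2 = 55
bulk export: 10·0 + 4·2 + 7·1 + 5·3 + 7·3 + 1·3 + 2·0 = 54
offline sync: 10·2 + 4·1 + 7·3 + 5·1 + 7·0 + 1·2 + 2·3 = 58
2FA: 10·3 + 4·0 + 7·0 + 5·2 + 7·1 + 1·0 + 2·1 = 49
offline sync has the highest Borda score (58).

offline sync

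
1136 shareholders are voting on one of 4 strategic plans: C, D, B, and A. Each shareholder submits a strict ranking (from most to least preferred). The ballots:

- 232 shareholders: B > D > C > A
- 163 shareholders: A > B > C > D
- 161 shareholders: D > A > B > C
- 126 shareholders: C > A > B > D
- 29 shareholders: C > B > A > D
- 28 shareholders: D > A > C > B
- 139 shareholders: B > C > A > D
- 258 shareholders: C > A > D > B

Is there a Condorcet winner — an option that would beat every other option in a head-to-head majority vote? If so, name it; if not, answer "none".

Checking pairwise contests:
B beats C 695–441.
C beats D 715–421.
A beats B 736–400.
C beats A 784–352.
Every option loses at least one head-to-head, so there is no Condorcet winner.

none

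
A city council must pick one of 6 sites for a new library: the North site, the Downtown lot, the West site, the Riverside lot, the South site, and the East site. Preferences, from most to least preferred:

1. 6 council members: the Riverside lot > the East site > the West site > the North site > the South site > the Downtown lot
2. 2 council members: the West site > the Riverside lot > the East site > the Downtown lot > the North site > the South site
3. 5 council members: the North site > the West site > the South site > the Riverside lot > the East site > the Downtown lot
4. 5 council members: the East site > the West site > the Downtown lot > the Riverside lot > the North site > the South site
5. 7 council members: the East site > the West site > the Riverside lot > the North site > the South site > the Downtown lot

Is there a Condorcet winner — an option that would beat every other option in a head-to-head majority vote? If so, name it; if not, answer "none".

Checking pairwise contests:
the West site beats the North site 20–5.
the North site beats the Downtown lot 18–7.
the East site beats the West site 18–7.
the West site beats the Riverside lot 19–6.
the North site beats the South site 25–0.
the Riverside lot beats the East site 13–12.
Every option loses at least one head-to-head, so there is no Condorcet winner.

none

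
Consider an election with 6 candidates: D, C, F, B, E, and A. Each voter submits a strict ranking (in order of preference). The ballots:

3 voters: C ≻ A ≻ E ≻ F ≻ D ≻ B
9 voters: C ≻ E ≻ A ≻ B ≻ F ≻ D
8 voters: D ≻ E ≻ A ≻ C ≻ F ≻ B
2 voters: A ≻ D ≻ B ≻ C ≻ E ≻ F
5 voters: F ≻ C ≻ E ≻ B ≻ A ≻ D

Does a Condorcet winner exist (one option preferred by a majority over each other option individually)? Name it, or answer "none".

C vs D: 17–10 for C.
C vs F: 22–5 for C.
C vs B: 25–2 for C.
C vs E: 19–8 for C.
C vs A: 17–10 for C.
C beats every other option head-to-head.

C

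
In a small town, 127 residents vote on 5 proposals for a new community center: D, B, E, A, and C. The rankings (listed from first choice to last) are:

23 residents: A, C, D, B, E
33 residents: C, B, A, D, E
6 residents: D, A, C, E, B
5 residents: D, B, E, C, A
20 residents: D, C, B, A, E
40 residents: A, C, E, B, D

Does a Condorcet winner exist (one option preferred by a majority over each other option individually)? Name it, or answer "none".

A

A vs D: 96–31 for A.
A vs B: 69–58 for A.
A vs E: 122–5 for A.
A vs C: 69–58 for A.
A beats every other option head-to-head.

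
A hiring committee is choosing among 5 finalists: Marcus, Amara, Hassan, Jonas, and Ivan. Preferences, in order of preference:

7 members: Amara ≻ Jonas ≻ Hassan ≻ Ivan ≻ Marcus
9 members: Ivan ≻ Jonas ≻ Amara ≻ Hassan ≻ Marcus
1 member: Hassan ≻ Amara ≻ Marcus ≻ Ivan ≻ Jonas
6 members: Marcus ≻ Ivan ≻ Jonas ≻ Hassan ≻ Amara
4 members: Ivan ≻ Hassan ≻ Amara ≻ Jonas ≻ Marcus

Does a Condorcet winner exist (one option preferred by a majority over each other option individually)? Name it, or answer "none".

Ivan vs Marcus: 20–7 for Ivan.
Ivan vs Amara: 19–8 for Ivan.
Ivan vs Hassan: 19–8 for Ivan.
Ivan vs Jonas: 20–7 for Ivan.
Ivan beats every other option head-to-head.

Ivan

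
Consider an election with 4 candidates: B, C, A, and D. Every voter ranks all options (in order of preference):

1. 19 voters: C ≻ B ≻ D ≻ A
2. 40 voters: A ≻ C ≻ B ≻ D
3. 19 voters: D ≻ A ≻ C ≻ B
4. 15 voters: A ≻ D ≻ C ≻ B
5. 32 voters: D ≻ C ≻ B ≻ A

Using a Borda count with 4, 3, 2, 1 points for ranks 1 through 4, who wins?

B: 19·3 + 40·2 + 19·1 + 15·1 + 32·2 = 235
C: 19·4 + 40·3 + 19·2 + 15·2 + 32·3 = 360
A: 19·1 + 40·4 + 19·3 + 15·4 + 32·1 = 328
D: 19·2 + 40·1 + 19·4 + 15·3 + 32·4 = 327
C has the highest Borda score (360).

C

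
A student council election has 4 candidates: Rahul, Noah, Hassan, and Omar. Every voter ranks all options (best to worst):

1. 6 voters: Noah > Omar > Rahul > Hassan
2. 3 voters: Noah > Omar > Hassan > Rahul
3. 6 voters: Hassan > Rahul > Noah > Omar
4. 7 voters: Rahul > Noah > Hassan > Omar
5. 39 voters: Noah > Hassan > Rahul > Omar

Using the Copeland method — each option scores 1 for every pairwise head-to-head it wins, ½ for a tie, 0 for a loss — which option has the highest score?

Rahul: beats Omar; loses to Noah and Hassan → score 1.
Noah: beats Rahul, Hassan, and Omar → score 3.
Hassan: beats Rahul and Omar; loses to Noah → score 2.
Omar: loses to Rahul, Noah, and Hassan → score 0.
Noah has the best pairwise record.

Noah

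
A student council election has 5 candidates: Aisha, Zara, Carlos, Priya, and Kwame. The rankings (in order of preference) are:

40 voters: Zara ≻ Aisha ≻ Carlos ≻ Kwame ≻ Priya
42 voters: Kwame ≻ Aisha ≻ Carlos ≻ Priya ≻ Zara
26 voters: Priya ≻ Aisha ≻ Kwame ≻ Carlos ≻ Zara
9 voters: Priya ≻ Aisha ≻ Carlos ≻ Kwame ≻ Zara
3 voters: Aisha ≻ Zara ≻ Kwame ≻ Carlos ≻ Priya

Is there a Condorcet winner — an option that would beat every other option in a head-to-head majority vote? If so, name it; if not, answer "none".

Aisha vs Zara: 80–40 for Aisha.
Aisha vs Carlos: 120–0 for Aisha.
Aisha vs Priya: 85–35 for Aisha.
Aisha vs Kwame: 78–42 for Aisha.
Aisha beats every other option head-to-head.

Aisha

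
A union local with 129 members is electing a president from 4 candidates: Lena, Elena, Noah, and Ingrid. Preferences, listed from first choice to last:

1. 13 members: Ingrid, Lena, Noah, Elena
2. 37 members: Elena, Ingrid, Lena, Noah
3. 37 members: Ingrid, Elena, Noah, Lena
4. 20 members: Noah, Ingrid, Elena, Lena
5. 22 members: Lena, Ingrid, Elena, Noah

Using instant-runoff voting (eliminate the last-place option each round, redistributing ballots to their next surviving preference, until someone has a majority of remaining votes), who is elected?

Ingrid

Round 1: Lena 22, Elena 37, Noah 20, Ingrid 50. Eliminate Noah.
Round 2: Lena 22, Elena 37, Ingrid 70. Ingrid has a majority.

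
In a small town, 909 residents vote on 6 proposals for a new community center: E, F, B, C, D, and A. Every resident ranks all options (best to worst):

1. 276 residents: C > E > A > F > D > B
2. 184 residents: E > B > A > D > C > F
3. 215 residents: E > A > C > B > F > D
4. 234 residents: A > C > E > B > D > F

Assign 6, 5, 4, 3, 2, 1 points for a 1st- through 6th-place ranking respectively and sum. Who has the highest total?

E: 276·5 + 184·6 + 215·6 + 234·4 = 4710
F: 276·3 + 184·1 + 215·2 + 234·1 = 1676
B: 276·1 + 184·5 + 215·3 + 234·3 = 2543
C: 276·6 + 184·2 + 215·4 + 234·5 = 4054
D: 276·2 + 184·3 + 215·1 + 234·2 = 1787
A: 276·4 + 184·4 + 215·5 + 234·6 = 4319
E has the highest Borda score (4710).

E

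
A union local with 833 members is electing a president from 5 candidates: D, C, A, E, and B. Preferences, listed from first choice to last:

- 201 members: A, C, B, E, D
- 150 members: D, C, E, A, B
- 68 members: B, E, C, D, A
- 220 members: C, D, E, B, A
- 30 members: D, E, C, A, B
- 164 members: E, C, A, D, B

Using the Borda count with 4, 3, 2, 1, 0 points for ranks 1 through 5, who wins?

D: 201·0 + 150·4 + 68·1 + 220·3 + 30·4 + 164·1 = 1612
C: 201·3 + 150·3 + 68·2 + 220·4 + 30·2 + 164·3 = 2621
A: 201·4 + 150·1 + 68·0 + 220·0 + 30·1 + 164·2 = 1312
E: 201·1 + 150·2 + 68·3 + 220·2 + 30·3 + 164·4 = 1891
B: 201·2 + 150·0 + 68·4 + 220·1 + 30·0 + 164·0 = 894
C has the highest Borda score (2621).

C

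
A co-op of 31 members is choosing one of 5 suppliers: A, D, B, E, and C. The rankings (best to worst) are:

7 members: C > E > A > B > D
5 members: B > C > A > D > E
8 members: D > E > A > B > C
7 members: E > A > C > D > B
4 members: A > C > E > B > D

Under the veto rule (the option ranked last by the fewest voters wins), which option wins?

A

Last-place votes: A 0, D 11, B 7, E 5, C 8.
A is ranked last by the fewest voters, so A wins.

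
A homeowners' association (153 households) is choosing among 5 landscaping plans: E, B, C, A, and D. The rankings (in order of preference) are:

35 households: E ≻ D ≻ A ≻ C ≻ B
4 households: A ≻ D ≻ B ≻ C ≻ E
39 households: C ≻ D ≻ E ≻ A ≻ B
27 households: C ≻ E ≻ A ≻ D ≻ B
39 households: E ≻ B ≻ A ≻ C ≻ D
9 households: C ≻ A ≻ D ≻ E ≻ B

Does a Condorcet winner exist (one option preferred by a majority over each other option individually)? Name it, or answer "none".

Checking pairwise contests:
C beats E 79–74.
E beats B 149–4.
A beats C 78–75.
E beats A 140–13.
E beats D 101–52.
Every option loses at least one head-to-head, so there is no Condorcet winner.

none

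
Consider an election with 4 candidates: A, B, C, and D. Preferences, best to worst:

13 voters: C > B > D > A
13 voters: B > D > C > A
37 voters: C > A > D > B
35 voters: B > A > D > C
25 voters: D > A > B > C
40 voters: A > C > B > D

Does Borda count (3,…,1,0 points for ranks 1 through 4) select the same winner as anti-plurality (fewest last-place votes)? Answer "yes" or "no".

Borda — scores: A 314, B 235, C 243, D 186. Winner: A.
Anti-plurality — last-place votes: A 26, B 37, C 60, D 40. Winner: A.
The two methods agree.

yes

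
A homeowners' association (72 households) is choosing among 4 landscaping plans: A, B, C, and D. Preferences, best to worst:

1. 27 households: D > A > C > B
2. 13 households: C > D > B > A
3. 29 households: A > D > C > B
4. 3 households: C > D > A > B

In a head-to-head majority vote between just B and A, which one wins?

A

Voters preferring B to A: 13; preferring A to B: 59.
A wins the head-to-head.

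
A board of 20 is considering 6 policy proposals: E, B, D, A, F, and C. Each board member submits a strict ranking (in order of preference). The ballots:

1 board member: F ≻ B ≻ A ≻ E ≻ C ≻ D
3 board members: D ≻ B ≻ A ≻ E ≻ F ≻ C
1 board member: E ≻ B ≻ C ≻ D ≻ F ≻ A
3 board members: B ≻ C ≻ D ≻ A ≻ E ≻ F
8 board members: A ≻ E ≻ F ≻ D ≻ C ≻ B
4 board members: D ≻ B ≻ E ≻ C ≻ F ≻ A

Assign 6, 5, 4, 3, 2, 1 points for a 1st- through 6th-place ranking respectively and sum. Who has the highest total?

D

E: 1·3 + 3·3 + 1·6 + 3·2 + 8·5 + 4·4 = 80
B: 1·5 + 3·5 + 1·5 + 3·6 + 8·1 + 4·5 = 71
D: 1·1 + 3·6 + 1·3 + 3·4 + 8·3 + 4·6 = 82
A: 1·4 + 3·4 + 1·1 + 3·3 + 8·6 + 4·1 = 78
F: 1·6 + 3·2 + 1·2 + 3·1 + 8·4 + 4·2 = 57
C: 1·2 + 3·1 + 1·4 + 3·5 + 8·2 + 4·3 = 52
D has the highest Borda score (82).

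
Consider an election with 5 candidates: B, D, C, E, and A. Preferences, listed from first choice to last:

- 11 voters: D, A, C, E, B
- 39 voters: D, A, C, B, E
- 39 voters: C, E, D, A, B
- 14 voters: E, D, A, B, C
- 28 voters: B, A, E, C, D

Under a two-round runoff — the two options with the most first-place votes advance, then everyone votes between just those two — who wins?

C

Round 1 first-place votes: B 28, D 50, C 39, E 14, A 0.
D and C advance.
Runoff: D is preferred to C by 64 voters; C by 67.
C wins the runoff.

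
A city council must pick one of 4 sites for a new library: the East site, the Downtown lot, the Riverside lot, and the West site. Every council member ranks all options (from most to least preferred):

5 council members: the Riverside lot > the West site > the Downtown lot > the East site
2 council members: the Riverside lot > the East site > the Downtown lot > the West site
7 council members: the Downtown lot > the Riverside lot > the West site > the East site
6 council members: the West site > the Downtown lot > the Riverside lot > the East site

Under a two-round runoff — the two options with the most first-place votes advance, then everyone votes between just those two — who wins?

Round 1 first-place votes: the East site 0, the Downtown lot 7, the Riverside lot 7, the West site 6.
the Downtown lot and the Riverside lot advance.
Runoff: the Downtown lot is preferred to the Riverside lot by 13 voters; the Riverside lot by 7.
the Downtown lot wins the runoff.

the Downtown lot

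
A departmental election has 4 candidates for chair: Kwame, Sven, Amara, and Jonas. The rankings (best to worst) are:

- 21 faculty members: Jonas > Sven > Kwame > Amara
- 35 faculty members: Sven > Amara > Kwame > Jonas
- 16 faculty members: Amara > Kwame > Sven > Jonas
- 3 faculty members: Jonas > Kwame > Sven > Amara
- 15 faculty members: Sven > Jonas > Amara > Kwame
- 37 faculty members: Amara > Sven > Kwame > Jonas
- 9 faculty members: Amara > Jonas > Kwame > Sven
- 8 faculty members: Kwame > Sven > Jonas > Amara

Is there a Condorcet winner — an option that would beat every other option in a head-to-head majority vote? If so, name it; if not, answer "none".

Sven

Sven vs Kwame: 108–36 for Sven.
Sven vs Amara: 82–62 for Sven.
Sven vs Jonas: 111–33 for Sven.
Sven beats every other option head-to-head.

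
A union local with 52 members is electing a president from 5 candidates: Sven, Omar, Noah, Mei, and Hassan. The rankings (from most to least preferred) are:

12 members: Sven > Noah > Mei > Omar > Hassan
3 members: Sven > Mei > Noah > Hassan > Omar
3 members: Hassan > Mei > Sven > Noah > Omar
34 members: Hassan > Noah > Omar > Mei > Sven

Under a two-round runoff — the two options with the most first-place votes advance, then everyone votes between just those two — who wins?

Hassan

Round 1 first-place votes: Sven 15, Omar 0, Noah 0, Mei 0, Hassan 37.
Hassan and Sven advance.
Runoff: Hassan is preferred to Sven by 37 voters; Sven by 15.
Hassan wins the runoff.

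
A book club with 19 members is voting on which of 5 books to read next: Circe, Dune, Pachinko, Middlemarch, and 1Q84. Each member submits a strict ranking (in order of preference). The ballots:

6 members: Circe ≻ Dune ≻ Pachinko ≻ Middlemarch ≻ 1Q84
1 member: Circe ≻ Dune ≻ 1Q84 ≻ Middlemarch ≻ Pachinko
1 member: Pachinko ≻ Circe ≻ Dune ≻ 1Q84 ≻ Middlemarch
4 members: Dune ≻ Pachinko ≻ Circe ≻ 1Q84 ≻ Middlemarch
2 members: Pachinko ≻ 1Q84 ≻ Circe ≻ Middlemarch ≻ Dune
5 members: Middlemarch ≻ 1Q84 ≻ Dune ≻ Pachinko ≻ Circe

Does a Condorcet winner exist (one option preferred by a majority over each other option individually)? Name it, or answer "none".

Checking pairwise contests:
Pachinko beats Circe 12–7.
Circe beats Dune 10–9.
Dune beats Pachinko 16–3.
Circe beats Middlemarch 14–5.
Circe beats 1Q84 12–7.
Every option loses at least one head-to-head, so there is no Condorcet winner.

none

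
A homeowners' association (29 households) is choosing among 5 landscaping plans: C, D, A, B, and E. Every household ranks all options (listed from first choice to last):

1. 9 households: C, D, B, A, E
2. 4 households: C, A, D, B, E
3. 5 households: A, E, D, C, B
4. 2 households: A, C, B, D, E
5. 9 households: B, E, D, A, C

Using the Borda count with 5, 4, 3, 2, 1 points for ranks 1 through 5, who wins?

D

C: 9·5 + 4·5 + 5·2 + 2·4 + 9·1 = 92
D: 9·4 + 4·3 + 5·3 + 2·2 + 9·3 = 94
A: 9·2 + 4·4 + 5·5 + 2·5 + 9·2 = 87
B: 9·3 + 4·2 + 5·1 + 2·3 + 9·5 = 91
E: 9·1 + 4·1 + 5·4 + 2·1 + 9·4 = 71
D has the highest Borda score (94).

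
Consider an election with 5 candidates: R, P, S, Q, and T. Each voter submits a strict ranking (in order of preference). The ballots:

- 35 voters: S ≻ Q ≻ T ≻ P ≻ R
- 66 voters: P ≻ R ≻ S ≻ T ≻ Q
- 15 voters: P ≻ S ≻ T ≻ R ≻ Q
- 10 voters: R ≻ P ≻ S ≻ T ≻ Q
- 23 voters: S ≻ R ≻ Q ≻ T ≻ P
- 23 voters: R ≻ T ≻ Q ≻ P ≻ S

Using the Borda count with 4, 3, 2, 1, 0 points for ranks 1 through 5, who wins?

R: 35·0 + 66·3 + 15·1 + 10·4 + 23·3 + 23·4 = 414
P: 35·1 + 66·4 + 15·4 + 10·3 + 23·0 + 23·1 = 412
S: 35·4 + 66·2 + 15·3 + 10·2 + 23·4 + 23·0 = 429
Q: 35·3 + 66·0 + 15·0 + 10·0 + 23·2 + 23·2 = 197
T: 35·2 + 66·1 + 15·2 + 10·1 + 23·1 + 23·3 = 268
S has the highest Borda score (429).

S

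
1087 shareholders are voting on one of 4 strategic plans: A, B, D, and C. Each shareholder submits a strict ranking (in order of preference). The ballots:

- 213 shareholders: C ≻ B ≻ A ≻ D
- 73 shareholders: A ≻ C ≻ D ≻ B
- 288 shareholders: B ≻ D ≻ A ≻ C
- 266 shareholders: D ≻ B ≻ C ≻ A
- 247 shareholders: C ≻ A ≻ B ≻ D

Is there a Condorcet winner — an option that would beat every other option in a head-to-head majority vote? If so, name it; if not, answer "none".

B vs A: 767–320 for B.
B vs D: 748–339 for B.
B vs C: 554–533 for B.
B beats every other option head-to-head.

B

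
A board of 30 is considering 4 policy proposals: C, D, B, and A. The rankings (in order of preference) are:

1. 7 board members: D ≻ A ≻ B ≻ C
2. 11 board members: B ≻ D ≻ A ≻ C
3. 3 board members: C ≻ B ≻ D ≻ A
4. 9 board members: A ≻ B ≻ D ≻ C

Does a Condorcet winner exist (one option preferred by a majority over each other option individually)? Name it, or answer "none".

Checking pairwise contests:
D beats C 27–3.
B beats D 23–7.
A beats B 16–14.
D beats A 21–9.
Every option loses at least one head-to-head, so there is no Condorcet winner.

none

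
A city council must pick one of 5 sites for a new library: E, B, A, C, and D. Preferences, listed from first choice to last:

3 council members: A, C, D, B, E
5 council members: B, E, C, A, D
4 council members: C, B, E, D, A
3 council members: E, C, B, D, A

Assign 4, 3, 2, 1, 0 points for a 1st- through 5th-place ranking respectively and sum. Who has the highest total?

C

E: 3·0 + 5·3 + 4·2 + 3·4 = 35
B: 3·1 + 5·4 + 4·3 + 3·2 = 41
A: 3·4 + 5·1 + 4·0 + 3·0 = 17
C: 3·3 + 5·2 + 4·4 + 3·3 = 44
D: 3·2 + 5·0 + 4·1 + 3·1 = 13
C has the highest Borda score (44).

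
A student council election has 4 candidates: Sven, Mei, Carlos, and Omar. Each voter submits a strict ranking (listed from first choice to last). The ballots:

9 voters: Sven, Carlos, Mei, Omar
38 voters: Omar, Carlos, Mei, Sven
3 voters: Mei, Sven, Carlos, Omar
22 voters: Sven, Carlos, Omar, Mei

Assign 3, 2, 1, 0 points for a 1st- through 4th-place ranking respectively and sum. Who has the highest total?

Sven: 9·3 + 38·0 + 3·2 + 22·3 = 99
Mei: 9·1 + 38·1 + 3·3 + 22·0 = 56
Carlos: 9·2 + 38·2 + 3·1 + 22·2 = 141
Omar: 9·0 + 38·3 + 3·0 + 22·1 = 136
Carlos has the highest Borda score (141).

Carlos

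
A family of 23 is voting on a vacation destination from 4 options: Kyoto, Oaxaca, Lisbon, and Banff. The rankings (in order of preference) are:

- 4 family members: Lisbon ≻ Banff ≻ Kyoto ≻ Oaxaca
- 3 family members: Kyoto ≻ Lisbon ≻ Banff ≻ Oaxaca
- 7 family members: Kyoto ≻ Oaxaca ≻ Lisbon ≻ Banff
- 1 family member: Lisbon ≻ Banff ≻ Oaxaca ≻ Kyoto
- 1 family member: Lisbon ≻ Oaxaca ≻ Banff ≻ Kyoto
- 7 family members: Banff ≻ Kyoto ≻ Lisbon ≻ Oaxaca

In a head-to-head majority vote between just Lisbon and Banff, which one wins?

Lisbon

Voters preferring Lisbon to Banff: 16; preferring Banff to Lisbon: 7.
Lisbon wins the head-to-head.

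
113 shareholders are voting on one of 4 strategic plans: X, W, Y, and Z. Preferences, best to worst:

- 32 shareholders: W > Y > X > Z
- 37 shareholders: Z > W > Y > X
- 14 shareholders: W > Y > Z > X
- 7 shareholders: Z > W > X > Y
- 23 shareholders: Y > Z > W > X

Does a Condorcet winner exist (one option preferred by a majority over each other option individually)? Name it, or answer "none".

none

Checking pairwise contests:
W beats X 113–0.
Z beats W 67–46.
W beats Y 90–23.
Y beats Z 69–44.
Every option loses at least one head-to-head, so there is no Condorcet winner.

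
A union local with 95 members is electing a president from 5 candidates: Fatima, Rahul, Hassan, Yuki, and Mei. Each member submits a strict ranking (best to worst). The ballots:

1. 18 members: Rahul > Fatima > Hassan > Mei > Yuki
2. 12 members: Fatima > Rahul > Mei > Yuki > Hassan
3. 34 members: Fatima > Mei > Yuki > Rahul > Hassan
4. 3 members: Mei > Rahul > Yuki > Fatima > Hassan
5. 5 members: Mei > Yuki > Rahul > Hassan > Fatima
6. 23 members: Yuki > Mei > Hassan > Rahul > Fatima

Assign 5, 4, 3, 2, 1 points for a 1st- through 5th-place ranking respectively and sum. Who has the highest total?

Mei

Fatima: 18·4 + 12·5 + 34·5 + 3·2 + 5·1 + 23·1 = 336
Rahul: 18·5 + 12·4 + 34·2 + 3·4 + 5·3 + 23·2 = 279
Hassan: 18·3 + 12·1 + 34·1 + 3·1 + 5·2 + 23·3 = 182
Yuki: 18·1 + 12·2 + 34·3 + 3·3 + 5·4 + 23·5 = 288
Mei: 18·2 + 12·3 + 34·4 + 3·5 + 5·5 + 23·4 = 340
Mei has the highest Borda score (340).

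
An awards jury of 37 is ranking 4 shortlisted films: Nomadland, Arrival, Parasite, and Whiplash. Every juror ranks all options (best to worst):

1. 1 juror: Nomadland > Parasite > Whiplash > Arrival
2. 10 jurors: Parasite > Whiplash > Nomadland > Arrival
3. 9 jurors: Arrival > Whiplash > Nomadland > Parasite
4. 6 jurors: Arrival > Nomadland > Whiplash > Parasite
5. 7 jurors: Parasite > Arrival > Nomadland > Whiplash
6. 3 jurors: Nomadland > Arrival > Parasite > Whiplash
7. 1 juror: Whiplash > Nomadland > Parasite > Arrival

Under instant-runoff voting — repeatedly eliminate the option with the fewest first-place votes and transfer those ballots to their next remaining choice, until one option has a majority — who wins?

Round 1: Nomadland 4, Arrival 15, Parasite 17, Whiplash 1. Eliminate Whiplash.
Round 2: Nomadland 5, Arrival 15, Parasite 17. Eliminate Nomadland.
Round 3: Arrival 18, Parasite 19. Parasite has a majority.

Parasite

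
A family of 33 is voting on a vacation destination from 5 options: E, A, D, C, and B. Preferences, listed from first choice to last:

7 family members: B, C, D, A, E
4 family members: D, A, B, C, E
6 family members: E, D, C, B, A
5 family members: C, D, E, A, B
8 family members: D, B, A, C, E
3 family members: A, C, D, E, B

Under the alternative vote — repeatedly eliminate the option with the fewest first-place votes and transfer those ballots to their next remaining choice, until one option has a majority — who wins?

D

Round 1: E 6, A 3, D 12, C 5, B 7. Eliminate A.
Round 2: E 6, D 12, C 8, B 7. Eliminate E.
Round 3: D 18, C 8, B 7. D has a majority.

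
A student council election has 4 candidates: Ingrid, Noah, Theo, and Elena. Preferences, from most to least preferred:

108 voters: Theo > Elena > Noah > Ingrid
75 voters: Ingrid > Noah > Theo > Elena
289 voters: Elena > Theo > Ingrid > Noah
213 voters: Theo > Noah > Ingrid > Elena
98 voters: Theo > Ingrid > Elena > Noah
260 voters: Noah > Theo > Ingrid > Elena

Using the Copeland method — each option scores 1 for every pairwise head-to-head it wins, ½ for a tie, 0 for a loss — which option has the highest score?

Theo

Ingrid: beats Elena; loses to Noah and Theo → score 1.
Noah: beats Ingrid and Elena; loses to Theo → score 2.
Theo: beats Ingrid, Noah, and Elena → score 3.
Elena: loses to Ingrid, Noah, and Theo → score 0.
Theo has the best pairwise record.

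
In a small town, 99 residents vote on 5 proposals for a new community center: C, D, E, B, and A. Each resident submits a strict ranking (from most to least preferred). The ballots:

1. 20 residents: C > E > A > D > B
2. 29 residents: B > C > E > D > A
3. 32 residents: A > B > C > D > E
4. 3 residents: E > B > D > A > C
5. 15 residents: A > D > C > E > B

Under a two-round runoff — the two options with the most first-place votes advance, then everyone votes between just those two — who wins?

A

Round 1 first-place votes: C 20, D 0, E 3, B 29, A 47.
A and B advance.
Runoff: A is preferred to B by 67 voters; B by 32.
A wins the runoff.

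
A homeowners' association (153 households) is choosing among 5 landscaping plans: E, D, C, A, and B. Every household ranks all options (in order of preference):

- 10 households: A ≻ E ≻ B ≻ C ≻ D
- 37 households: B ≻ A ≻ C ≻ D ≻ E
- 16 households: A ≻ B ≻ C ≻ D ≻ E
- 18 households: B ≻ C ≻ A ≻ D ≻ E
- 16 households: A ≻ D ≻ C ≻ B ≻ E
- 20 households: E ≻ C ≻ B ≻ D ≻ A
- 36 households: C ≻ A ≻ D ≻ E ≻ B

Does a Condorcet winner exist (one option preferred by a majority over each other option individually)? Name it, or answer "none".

A vs E: 133–20 for A.
A vs D: 133–20 for A.
A vs C: 79–74 for A.
A vs B: 78–75 for A.
A beats every other option head-to-head.

A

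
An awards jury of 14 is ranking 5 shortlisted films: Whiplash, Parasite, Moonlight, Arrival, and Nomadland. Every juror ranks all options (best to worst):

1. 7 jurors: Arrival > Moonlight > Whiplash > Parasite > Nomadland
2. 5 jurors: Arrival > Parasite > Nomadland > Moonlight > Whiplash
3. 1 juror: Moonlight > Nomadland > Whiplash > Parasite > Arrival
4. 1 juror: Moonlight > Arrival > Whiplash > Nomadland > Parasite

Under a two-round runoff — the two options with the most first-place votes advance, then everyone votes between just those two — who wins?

Arrival

Round 1 first-place votes: Whiplash 0, Parasite 0, Moonlight 2, Arrival 12, Nomadland 0.
Arrival and Moonlight advance.
Runoff: Arrival is preferred to Moonlight by 12 voters; Moonlight by 2.
Arrival wins the runoff.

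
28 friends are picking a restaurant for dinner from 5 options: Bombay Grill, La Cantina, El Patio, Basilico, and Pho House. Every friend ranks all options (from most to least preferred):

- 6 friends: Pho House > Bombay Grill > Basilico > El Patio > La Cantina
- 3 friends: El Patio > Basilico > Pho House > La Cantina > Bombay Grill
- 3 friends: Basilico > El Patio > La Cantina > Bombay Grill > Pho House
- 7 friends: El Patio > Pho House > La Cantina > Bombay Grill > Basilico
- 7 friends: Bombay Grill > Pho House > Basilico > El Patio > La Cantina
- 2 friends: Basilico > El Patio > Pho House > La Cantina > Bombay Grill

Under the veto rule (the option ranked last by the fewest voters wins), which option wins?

Last-place votes: Bombay Grill 5, La Cantina 13, El Patio 0, Basilico 7, Pho House 3.
El Patio is ranked last by the fewest voters, so El Patio wins.

El Patio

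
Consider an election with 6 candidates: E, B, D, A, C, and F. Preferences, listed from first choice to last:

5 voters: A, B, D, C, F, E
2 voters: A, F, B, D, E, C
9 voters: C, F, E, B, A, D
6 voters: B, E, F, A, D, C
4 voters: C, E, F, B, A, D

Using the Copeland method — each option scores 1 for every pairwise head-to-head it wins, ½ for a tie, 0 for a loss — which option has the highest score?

E: beats D and A; ties B; loses to C and F → score 2.5.
B: beats D and A; ties E and C; loses to F → score 3.
D: ties C; loses to E, B, A, and F → score 0.5.
A: beats D; ties C; loses to E, B, and F → score 1.5.
C: beats E and F; ties B, D, and A → score 3.5.
F: beats E, B, D, and A; loses to C → score 4.
F has the best pairwise record.

F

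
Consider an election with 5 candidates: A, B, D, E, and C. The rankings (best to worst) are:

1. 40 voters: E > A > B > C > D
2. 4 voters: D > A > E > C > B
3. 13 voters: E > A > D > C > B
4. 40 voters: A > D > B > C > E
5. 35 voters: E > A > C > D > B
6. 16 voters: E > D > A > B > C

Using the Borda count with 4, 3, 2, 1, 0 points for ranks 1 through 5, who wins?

A: 40·3 + 4·3 + 13·3 + 40·4 + 35·3 + 16·2 = 468
B: 40·2 + 4·0 + 13·0 + 40·2 + 35·0 + 16·1 = 176
D: 40·0 + 4·4 + 13·2 + 40·3 + 35·1 + 16·3 = 245
E: 40·4 + 4·2 + 13·4 + 40·0 + 35·4 + 16·4 = 424
C: 40·1 + 4·1 + 13·1 + 40·1 + 35·2 + 16·0 = 167
A has the highest Borda score (468).

A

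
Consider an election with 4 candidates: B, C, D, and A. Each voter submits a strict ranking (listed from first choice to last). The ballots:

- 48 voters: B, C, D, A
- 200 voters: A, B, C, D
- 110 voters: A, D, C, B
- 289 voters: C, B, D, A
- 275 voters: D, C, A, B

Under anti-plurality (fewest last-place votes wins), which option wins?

Last-place votes: B 385, C 0, D 200, A 337.
C is ranked last by the fewest voters, so C wins.

C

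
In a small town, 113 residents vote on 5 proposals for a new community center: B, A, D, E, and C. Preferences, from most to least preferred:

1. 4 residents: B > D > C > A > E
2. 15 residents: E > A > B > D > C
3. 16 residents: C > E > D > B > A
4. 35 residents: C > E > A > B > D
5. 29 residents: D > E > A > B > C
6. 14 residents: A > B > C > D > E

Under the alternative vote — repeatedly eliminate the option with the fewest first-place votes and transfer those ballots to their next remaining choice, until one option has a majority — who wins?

C

Round 1: B 4, A 14, D 29, E 15, C 51. Eliminate B.
Round 2: A 14, D 33, E 15, C 51. Eliminate A.
Round 3: D 33, E 15, C 65. C has a majority.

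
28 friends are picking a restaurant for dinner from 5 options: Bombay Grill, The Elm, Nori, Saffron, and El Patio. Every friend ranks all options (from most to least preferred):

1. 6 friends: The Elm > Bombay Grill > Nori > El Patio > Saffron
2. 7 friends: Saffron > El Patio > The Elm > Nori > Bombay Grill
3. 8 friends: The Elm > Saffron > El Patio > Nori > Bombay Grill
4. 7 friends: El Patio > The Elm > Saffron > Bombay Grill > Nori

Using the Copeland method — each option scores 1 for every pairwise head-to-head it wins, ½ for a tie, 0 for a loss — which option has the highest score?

Bombay Grill: loses to The Elm, Nori, Saffron, and El Patio → score 0.
The Elm: beats Bombay Grill, Nori, and Saffron; ties El Patio → score 3.5.
Nori: beats Bombay Grill; loses to The Elm, Saffron, and El Patio → score 1.
Saffron: beats Bombay Grill, Nori, and El Patio; loses to The Elm → score 3.
El Patio: beats Bombay Grill and Nori; ties The Elm; loses to Saffron → score 2.5.
The Elm has the best pairwise record.

The Elm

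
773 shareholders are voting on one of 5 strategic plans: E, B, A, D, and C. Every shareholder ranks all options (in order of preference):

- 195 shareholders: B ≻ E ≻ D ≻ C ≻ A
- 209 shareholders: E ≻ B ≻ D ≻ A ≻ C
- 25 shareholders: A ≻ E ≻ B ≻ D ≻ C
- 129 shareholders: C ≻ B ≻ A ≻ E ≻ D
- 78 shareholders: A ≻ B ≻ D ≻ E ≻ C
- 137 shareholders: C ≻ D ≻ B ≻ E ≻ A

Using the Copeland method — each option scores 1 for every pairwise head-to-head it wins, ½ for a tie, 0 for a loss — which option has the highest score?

E: beats A, D, and C; loses to B → score 3.
B: beats E, A, D, and C → score 4.
A: loses to E, B, D, and C → score 0.
D: beats A and C; loses to E and B → score 2.
C: beats A; loses to E, B, and D → score 1.
B has the best pairwise record.

B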